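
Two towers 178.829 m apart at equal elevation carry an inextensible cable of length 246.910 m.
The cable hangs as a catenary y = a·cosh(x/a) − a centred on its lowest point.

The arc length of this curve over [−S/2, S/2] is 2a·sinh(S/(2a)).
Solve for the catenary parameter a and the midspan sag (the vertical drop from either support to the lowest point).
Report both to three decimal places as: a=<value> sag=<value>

a=62.282 sag=75.994

seed: a₀ = √(S³/(24(L−S))) = √(178.829³/(24·68.081)) = 59.161386
iter 1: u=1.511366  f(a)=+8.212e+00  f'(a)=-2.872e+00  a ← 59.161386 − (+8.212e+00/-2.872e+00) = 62.020782
iter 2: u=1.441686  f(a)=+6.329e-01  f'(a)=-2.445e+00  a ← 62.020782 − (+6.329e-01/-2.445e+00) = 62.279653
iter 3: u=1.435694  f(a)=+4.453e-03  f'(a)=-2.411e+00  a ← 62.279653 − (+4.453e-03/-2.411e+00) = 62.281500
iter 4: u=1.435651  f(a)=+2.239e-07  f'(a)=-2.410e+00  a ← 62.281500 − (+2.239e-07/-2.410e+00) = 62.281500
iter 5: u=1.435651  f(a)=+0.000e+00  f'(a)=-2.410e+00  a ← 62.281500 − (+0.000e+00/-2.410e+00) = 62.281500
converged: |Δa| < 1e-12 after 5 iterations
sag = a·(cosh(S/(2a)) − 1) = 62.281500·(cosh(1.435651) − 1) = 75.994030
T_max/T_min = cosh(S/(2a)) = 2.220170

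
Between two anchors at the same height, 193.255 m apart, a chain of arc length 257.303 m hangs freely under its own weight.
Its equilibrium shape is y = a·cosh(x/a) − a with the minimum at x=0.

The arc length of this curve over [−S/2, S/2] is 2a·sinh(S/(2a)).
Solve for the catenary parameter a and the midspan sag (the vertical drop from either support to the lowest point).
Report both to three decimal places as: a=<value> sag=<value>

a=71.699 sag=75.583

seed: a₀ = √(S³/(24(L−S))) = √(193.255³/(24·64.048)) = 68.523210
iter 1: u=1.410143  f(a)=+6.678e+00  f'(a)=-2.269e+00  a ← 68.523210 − (+6.678e+00/-2.269e+00) = 71.466983
iter 2: u=1.352058  f(a)=+4.544e-01  f'(a)=-1.969e+00  a ← 71.466983 − (+4.544e-01/-1.969e+00) = 71.697742
iter 3: u=1.347706  f(a)=+2.444e-03  f'(a)=-1.948e+00  a ← 71.697742 − (+2.444e-03/-1.948e+00) = 71.698997
iter 4: u=1.347683  f(a)=+7.156e-08  f'(a)=-1.948e+00  a ← 71.698997 − (+7.156e-08/-1.948e+00) = 71.698997
iter 5: u=1.347683  f(a)=+0.000e+00  f'(a)=-1.948e+00  a ← 71.698997 − (+0.000e+00/-1.948e+00) = 71.698997
converged: |Δa| < 1e-12 after 5 iterations
sag = a·(cosh(S/(2a)) − 1) = 71.698997·(cosh(1.347683) − 1) = 75.582891
T_max/T_min = cosh(S/(2a)) = 2.054169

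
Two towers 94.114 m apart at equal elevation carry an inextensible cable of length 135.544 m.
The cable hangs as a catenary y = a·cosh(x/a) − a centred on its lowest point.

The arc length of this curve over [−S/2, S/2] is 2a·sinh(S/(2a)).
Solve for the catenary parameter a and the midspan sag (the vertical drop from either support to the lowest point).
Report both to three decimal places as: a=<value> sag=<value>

seed: a₀ = √(S³/(24(L−S))) = √(94.114³/(24·41.430)) = 28.954646
iter 1: u=1.625197  f(a)=+5.828e+00  f'(a)=-3.692e+00  a ← 28.954646 − (+5.828e+00/-3.692e+00) = 30.533101
iter 2: u=1.541180  f(a)=+5.105e-01  f'(a)=-3.072e+00  a ← 30.533101 − (+5.105e-01/-3.072e+00) = 30.699320
iter 3: u=1.532835  f(a)=+4.748e-03  f'(a)=-3.015e+00  a ← 30.699320 − (+4.748e-03/-3.015e+00) = 30.700895
iter 4: u=1.532757  f(a)=+4.191e-07  f'(a)=-3.014e+00  a ← 30.700895 − (+4.191e-07/-3.014e+00) = 30.700896
iter 5: u=1.532757  f(a)=-5.684e-14  f'(a)=-3.014e+00  a ← 30.700896 − (-5.684e-14/-3.014e+00) = 30.700896
converged: |Δa| < 1e-12 after 5 iterations
sag = a·(cosh(S/(2a)) − 1) = 30.700896·(cosh(1.532757) − 1) = 43.700643
T_max/T_min = cosh(S/(2a)) = 2.423432

a=30.701 sag=43.701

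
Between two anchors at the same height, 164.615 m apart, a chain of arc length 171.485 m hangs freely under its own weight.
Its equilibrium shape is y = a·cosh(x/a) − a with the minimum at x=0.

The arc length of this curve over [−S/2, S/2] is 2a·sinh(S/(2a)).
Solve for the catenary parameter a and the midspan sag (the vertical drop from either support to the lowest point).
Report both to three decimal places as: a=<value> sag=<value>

a=165.503 sag=20.892

seed: a₀ = √(S³/(24(L−S))) = √(164.615³/(24·6.870)) = 164.482660
iter 1: u=0.500402  f(a)=+8.653e-02  f'(a)=-8.565e-02  a ← 164.482660 − (+8.653e-02/-8.565e-02) = 165.492966
iter 2: u=0.497347  f(a)=+8.037e-04  f'(a)=-8.406e-02  a ← 165.492966 − (+8.037e-04/-8.406e-02) = 165.502527
iter 3: u=0.497319  f(a)=+7.079e-08  f'(a)=-8.405e-02  a ← 165.502527 − (+7.079e-08/-8.405e-02) = 165.502528
iter 4: u=0.497319  f(a)=+0.000e+00  f'(a)=-8.405e-02  a ← 165.502528 − (+0.000e+00/-8.405e-02) = 165.502528
converged: |Δa| < 1e-12 after 4 iterations
sag = a·(cosh(S/(2a)) − 1) = 165.502528·(cosh(0.497319) − 1) = 20.891847
T_max/T_min = cosh(S/(2a)) = 1.126233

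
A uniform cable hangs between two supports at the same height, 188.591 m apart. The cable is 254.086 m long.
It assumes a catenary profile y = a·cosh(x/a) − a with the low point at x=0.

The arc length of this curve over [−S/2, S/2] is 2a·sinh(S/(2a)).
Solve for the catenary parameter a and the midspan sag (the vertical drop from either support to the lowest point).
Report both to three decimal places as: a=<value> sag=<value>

seed: a₀ = √(S³/(24(L−S))) = √(188.591³/(24·65.495)) = 65.323847
iter 1: u=1.443508  f(a)=+7.172e+00  f'(a)=-2.455e+00  a ← 65.323847 − (+7.172e+00/-2.455e+00) = 68.244827
iter 2: u=1.381724  f(a)=+5.091e-01  f'(a)=-2.118e+00  a ← 68.244827 − (+5.091e-01/-2.118e+00) = 68.485192
iter 3: u=1.376874  f(a)=+2.999e-03  f'(a)=-2.093e+00  a ← 68.485192 − (+2.999e-03/-2.093e+00) = 68.486624
iter 4: u=1.376845  f(a)=+1.054e-07  f'(a)=-2.093e+00  a ← 68.486624 − (+1.054e-07/-2.093e+00) = 68.486625
iter 5: u=1.376845  f(a)=+0.000e+00  f'(a)=-2.093e+00  a ← 68.486625 − (+0.000e+00/-2.093e+00) = 68.486625
converged: |Δa| < 1e-12 after 5 iterations
sag = a·(cosh(S/(2a)) − 1) = 68.486625·(cosh(1.376845) − 1) = 75.840579
T_max/T_min = cosh(S/(2a)) = 2.107378

a=68.487 sag=75.841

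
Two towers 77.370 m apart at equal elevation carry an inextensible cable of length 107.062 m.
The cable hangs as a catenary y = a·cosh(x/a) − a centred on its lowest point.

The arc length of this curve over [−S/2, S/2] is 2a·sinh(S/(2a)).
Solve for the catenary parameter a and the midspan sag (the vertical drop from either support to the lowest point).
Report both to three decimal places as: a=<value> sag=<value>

a=26.848 sag=33.038

seed: a₀ = √(S³/(24(L−S))) = √(77.370³/(24·29.692)) = 25.493740
iter 1: u=1.517431  f(a)=+3.612e+00  f'(a)=-2.912e+00  a ← 25.493740 − (+3.612e+00/-2.912e+00) = 26.734220
iter 2: u=1.447022  f(a)=+2.804e-01  f'(a)=-2.476e+00  a ← 26.734220 − (+2.804e-01/-2.476e+00) = 26.847464
iter 3: u=1.440918  f(a)=+2.003e-03  f'(a)=-2.440e+00  a ← 26.847464 − (+2.003e-03/-2.440e+00) = 26.848285
iter 4: u=1.440874  f(a)=+1.039e-07  f'(a)=-2.440e+00  a ← 26.848285 − (+1.039e-07/-2.440e+00) = 26.848285
iter 5: u=1.440874  f(a)=+1.421e-14  f'(a)=-2.440e+00  a ← 26.848285 − (+1.421e-14/-2.440e+00) = 26.848285
converged: |Δa| < 1e-12 after 5 iterations
sag = a·(cosh(S/(2a)) − 1) = 26.848285·(cosh(1.440874) − 1) = 33.038261
T_max/T_min = cosh(S/(2a)) = 2.230554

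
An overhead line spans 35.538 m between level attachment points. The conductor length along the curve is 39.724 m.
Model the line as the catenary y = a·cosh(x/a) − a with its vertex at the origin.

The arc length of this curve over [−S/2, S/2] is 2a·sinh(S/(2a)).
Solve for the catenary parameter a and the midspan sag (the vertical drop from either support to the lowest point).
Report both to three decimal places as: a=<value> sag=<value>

a=21.500 sag=7.770

seed: a₀ = √(S³/(24(L−S))) = √(35.538³/(24·4.186)) = 21.136557
iter 1: u=0.840676  f(a)=+1.504e-01  f'(a)=-4.248e-01  a ← 21.136557 − (+1.504e-01/-4.248e-01) = 21.490685
iter 2: u=0.826823  f(a)=+3.864e-03  f'(a)=-4.032e-01  a ← 21.490685 − (+3.864e-03/-4.032e-01) = 21.500267
iter 3: u=0.826455  f(a)=+2.698e-06  f'(a)=-4.027e-01  a ← 21.500267 − (+2.698e-06/-4.027e-01) = 21.500274
iter 4: u=0.826455  f(a)=+1.315e-12  f'(a)=-4.027e-01  a ← 21.500274 − (+1.315e-12/-4.027e-01) = 21.500274
converged: |Δa| < 1e-12 after 4 iterations
sag = a·(cosh(S/(2a)) − 1) = 21.500274·(cosh(0.826455) − 1) = 7.770203
T_max/T_min = cosh(S/(2a)) = 1.361400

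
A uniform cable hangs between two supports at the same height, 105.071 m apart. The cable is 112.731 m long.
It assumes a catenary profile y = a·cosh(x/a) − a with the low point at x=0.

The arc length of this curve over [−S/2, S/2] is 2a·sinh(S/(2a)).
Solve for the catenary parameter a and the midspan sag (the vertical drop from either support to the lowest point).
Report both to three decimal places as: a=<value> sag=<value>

a=80.288 sag=17.810

seed: a₀ = √(S³/(24(L−S))) = √(105.071³/(24·7.660)) = 79.433609
iter 1: u=0.661376  f(a)=+1.693e-01  f'(a)=-2.014e-01  a ← 79.433609 − (+1.693e-01/-2.014e-01) = 80.274014
iter 2: u=0.654452  f(a)=+2.724e-03  f'(a)=-1.950e-01  a ← 80.274014 − (+2.724e-03/-1.950e-01) = 80.287984
iter 3: u=0.654338  f(a)=+7.310e-07  f'(a)=-1.949e-01  a ← 80.287984 − (+7.310e-07/-1.949e-01) = 80.287988
iter 4: u=0.654338  f(a)=+5.684e-14  f'(a)=-1.949e-01  a ← 80.287988 − (+5.684e-14/-1.949e-01) = 80.287988
converged: |Δa| < 1e-12 after 4 iterations
sag = a·(cosh(S/(2a)) − 1) = 80.287988·(cosh(0.654338) − 1) = 17.810078
T_max/T_min = cosh(S/(2a)) = 1.221827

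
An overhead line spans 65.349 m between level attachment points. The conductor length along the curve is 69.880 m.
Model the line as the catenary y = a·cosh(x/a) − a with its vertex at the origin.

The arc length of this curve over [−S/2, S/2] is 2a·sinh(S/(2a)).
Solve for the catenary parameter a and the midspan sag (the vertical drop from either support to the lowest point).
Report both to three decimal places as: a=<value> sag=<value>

a=51.178 sag=10.790

seed: a₀ = √(S³/(24(L−S))) = √(65.349³/(24·4.531)) = 50.658901
iter 1: u=0.644990  f(a)=+9.519e-02  f'(a)=-1.864e-01  a ← 50.658901 − (+9.519e-02/-1.864e-01) = 51.169461
iter 2: u=0.638555  f(a)=+1.458e-03  f'(a)=-1.808e-01  a ← 51.169461 − (+1.458e-03/-1.808e-01) = 51.177527
iter 3: u=0.638454  f(a)=+3.540e-07  f'(a)=-1.807e-01  a ← 51.177527 − (+3.540e-07/-1.807e-01) = 51.177529
iter 4: u=0.638454  f(a)=+1.421e-14  f'(a)=-1.807e-01  a ← 51.177529 − (+1.421e-14/-1.807e-01) = 51.177529
converged: |Δa| < 1e-12 after 4 iterations
sag = a·(cosh(S/(2a)) − 1) = 51.177529·(cosh(0.638454) − 1) = 10.789745
T_max/T_min = cosh(S/(2a)) = 1.210830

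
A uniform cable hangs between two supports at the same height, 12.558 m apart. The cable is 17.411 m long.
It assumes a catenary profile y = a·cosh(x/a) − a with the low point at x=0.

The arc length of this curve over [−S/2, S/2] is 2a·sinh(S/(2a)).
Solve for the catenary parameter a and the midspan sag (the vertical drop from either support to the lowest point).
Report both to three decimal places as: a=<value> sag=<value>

seed: a₀ = √(S³/(24(L−S))) = √(12.558³/(24·4.853)) = 4.123538
iter 1: u=1.522722  f(a)=+5.947e-01  f'(a)=-2.947e+00  a ← 4.123538 − (+5.947e-01/-2.947e+00) = 4.325356
iter 2: u=1.451673  f(a)=+4.645e-02  f'(a)=-2.503e+00  a ← 4.325356 − (+4.645e-02/-2.503e+00) = 4.343914
iter 3: u=1.445471  f(a)=+3.364e-04  f'(a)=-2.467e+00  a ← 4.343914 − (+3.364e-04/-2.467e+00) = 4.344050
iter 4: u=1.445425  f(a)=+1.793e-08  f'(a)=-2.466e+00  a ← 4.344050 − (+1.793e-08/-2.466e+00) = 4.344050
iter 5: u=1.445425  f(a)=+3.553e-15  f'(a)=-2.466e+00  a ← 4.344050 − (+3.553e-15/-2.466e+00) = 4.344050
converged: |Δa| < 1e-12 after 5 iterations
sag = a·(cosh(S/(2a)) − 1) = 4.344050·(cosh(1.445425) − 1) = 5.385107
T_max/T_min = cosh(S/(2a)) = 2.239651

a=4.344 sag=5.385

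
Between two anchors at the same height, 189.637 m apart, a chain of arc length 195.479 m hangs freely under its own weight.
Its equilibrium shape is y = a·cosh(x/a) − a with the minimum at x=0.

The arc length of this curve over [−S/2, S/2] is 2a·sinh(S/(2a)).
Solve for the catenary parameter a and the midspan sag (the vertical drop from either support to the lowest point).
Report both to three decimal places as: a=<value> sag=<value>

seed: a₀ = √(S³/(24(L−S))) = √(189.637³/(24·5.842)) = 220.545508
iter 1: u=0.429927  f(a)=+5.423e-02  f'(a)=-5.396e-02  a ← 220.545508 − (+5.423e-02/-5.396e-02) = 221.550433
iter 2: u=0.427977  f(a)=+3.729e-04  f'(a)=-5.322e-02  a ← 221.550433 − (+3.729e-04/-5.322e-02) = 221.557439
iter 3: u=0.427964  f(a)=+1.790e-08  f'(a)=-5.322e-02  a ← 221.557439 − (+1.790e-08/-5.322e-02) = 221.557440
iter 4: u=0.427964  f(a)=+2.842e-14  f'(a)=-5.322e-02  a ← 221.557440 − (+2.842e-14/-5.322e-02) = 221.557440
converged: |Δa| < 1e-12 after 4 iterations
sag = a·(cosh(S/(2a)) − 1) = 221.557440·(cosh(0.427964) − 1) = 20.600998
T_max/T_min = cosh(S/(2a)) = 1.092983

a=221.557 sag=20.601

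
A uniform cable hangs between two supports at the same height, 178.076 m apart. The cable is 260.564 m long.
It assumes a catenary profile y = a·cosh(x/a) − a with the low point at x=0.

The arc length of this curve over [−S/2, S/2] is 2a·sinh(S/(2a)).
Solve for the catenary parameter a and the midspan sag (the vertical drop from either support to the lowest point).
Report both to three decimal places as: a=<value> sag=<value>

a=56.783 sag=85.335

seed: a₀ = √(S³/(24(L−S))) = √(178.076³/(24·82.488)) = 53.408094
iter 1: u=1.667126  f(a)=+1.225e+01  f'(a)=-4.037e+00  a ← 53.408094 − (+1.225e+01/-4.037e+00) = 56.442736
iter 2: u=1.577493  f(a)=+1.122e+00  f'(a)=-3.329e+00  a ← 56.442736 − (+1.122e+00/-3.329e+00) = 56.779716
iter 3: u=1.568130  f(a)=+1.150e-02  f'(a)=-3.261e+00  a ← 56.779716 − (+1.150e-02/-3.261e+00) = 56.783242
iter 4: u=1.568033  f(a)=+1.235e-06  f'(a)=-3.260e+00  a ← 56.783242 − (+1.235e-06/-3.260e+00) = 56.783242
iter 5: u=1.568033  f(a)=+5.684e-14  f'(a)=-3.260e+00  a ← 56.783242 − (+5.684e-14/-3.260e+00) = 56.783242
converged: |Δa| < 1e-12 after 5 iterations
sag = a·(cosh(S/(2a)) − 1) = 56.783242·(cosh(1.568033) − 1) = 85.335497
T_max/T_min = cosh(S/(2a)) = 2.502829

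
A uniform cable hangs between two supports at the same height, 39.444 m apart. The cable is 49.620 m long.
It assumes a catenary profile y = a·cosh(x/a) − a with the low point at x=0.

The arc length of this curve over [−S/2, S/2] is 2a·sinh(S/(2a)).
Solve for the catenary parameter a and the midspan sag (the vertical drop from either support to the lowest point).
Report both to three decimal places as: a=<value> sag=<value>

seed: a₀ = √(S³/(24(L−S))) = √(39.444³/(24·10.176)) = 15.851751
iter 1: u=1.244153  f(a)=+8.172e-01  f'(a)=-1.494e+00  a ← 15.851751 − (+8.172e-01/-1.494e+00) = 16.398788
iter 2: u=1.202650  f(a)=+4.421e-02  f'(a)=-1.336e+00  a ← 16.398788 − (+4.421e-02/-1.336e+00) = 16.431872
iter 3: u=1.200228  f(a)=+1.458e-04  f'(a)=-1.327e+00  a ← 16.431872 − (+1.458e-04/-1.327e+00) = 16.431982
iter 4: u=1.200220  f(a)=+1.596e-09  f'(a)=-1.327e+00  a ← 16.431982 − (+1.596e-09/-1.327e+00) = 16.431982
iter 5: u=1.200220  f(a)=-1.421e-14  f'(a)=-1.327e+00  a ← 16.431982 − (-1.421e-14/-1.327e+00) = 16.431982
converged: |Δa| < 1e-12 after 5 iterations
sag = a·(cosh(S/(2a)) − 1) = 16.431982·(cosh(1.200220) − 1) = 13.326145
T_max/T_min = cosh(S/(2a)) = 1.810988

a=16.432 sag=13.326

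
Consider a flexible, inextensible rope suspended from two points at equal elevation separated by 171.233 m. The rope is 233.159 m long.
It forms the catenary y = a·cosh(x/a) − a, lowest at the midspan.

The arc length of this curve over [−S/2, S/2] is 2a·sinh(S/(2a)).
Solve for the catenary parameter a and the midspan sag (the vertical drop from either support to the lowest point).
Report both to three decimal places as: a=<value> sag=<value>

a=61.044 sag=70.551

seed: a₀ = √(S³/(24(L−S))) = √(171.233³/(24·61.926)) = 58.121801
iter 1: u=1.473053  f(a)=+7.076e+00  f'(a)=-2.631e+00  a ← 58.121801 − (+7.076e+00/-2.631e+00) = 60.811838
iter 2: u=1.407892  f(a)=+5.209e-01  f'(a)=-2.256e+00  a ← 60.811838 − (+5.209e-01/-2.256e+00) = 61.042716
iter 3: u=1.402567  f(a)=+3.319e-03  f'(a)=-2.228e+00  a ← 61.042716 − (+3.319e-03/-2.228e+00) = 61.044206
iter 4: u=1.402533  f(a)=+1.366e-07  f'(a)=-2.227e+00  a ← 61.044206 − (+1.366e-07/-2.227e+00) = 61.044206
iter 5: u=1.402533  f(a)=-5.684e-14  f'(a)=-2.227e+00  a ← 61.044206 − (-5.684e-14/-2.227e+00) = 61.044206
converged: |Δa| < 1e-12 after 5 iterations
sag = a·(cosh(S/(2a)) − 1) = 61.044206·(cosh(1.402533) − 1) = 70.550531
T_max/T_min = cosh(S/(2a)) = 2.155729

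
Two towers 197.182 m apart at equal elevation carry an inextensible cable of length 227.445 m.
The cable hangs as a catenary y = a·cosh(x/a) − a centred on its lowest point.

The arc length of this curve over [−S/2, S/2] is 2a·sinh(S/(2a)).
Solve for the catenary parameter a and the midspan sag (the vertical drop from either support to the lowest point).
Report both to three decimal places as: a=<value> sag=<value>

a=105.026 sag=49.775

seed: a₀ = √(S³/(24(L−S))) = √(197.182³/(24·30.263)) = 102.739936
iter 1: u=0.959617  f(a)=+1.424e+00  f'(a)=-6.452e-01  a ← 102.739936 − (+1.424e+00/-6.452e-01) = 104.947606
iter 2: u=0.939431  f(a)=+4.720e-02  f'(a)=-6.031e-01  a ← 104.947606 − (+4.720e-02/-6.031e-01) = 105.025881
iter 3: u=0.938731  f(a)=+5.578e-05  f'(a)=-6.016e-01  a ← 105.025881 − (+5.578e-05/-6.016e-01) = 105.025973
iter 4: u=0.938730  f(a)=+7.813e-11  f'(a)=-6.016e-01  a ← 105.025973 − (+7.813e-11/-6.016e-01) = 105.025973
iter 5: u=0.938730  f(a)=-5.684e-14  f'(a)=-6.016e-01  a ← 105.025973 − (-5.684e-14/-6.016e-01) = 105.025973
converged: |Δa| < 1e-12 after 5 iterations
sag = a·(cosh(S/(2a)) − 1) = 105.025973·(cosh(0.938730) − 1) = 49.774744
T_max/T_min = cosh(S/(2a)) = 1.473928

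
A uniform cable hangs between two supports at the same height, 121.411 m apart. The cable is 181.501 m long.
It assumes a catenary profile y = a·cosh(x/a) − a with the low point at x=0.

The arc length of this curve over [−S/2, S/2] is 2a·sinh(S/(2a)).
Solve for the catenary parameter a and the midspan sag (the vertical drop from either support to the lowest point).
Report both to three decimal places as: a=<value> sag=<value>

seed: a₀ = √(S³/(24(L−S))) = √(121.411³/(24·60.090)) = 35.227379
iter 1: u=1.723248  f(a)=+9.580e+00  f'(a)=-4.538e+00  a ← 35.227379 − (+9.580e+00/-4.538e+00) = 37.338279
iter 2: u=1.625825  f(a)=+9.286e-01  f'(a)=-3.697e+00  a ← 37.338279 − (+9.286e-01/-3.697e+00) = 37.589427
iter 3: u=1.614962  f(a)=+1.079e-02  f'(a)=-3.612e+00  a ← 37.589427 − (+1.079e-02/-3.612e+00) = 37.592415
iter 4: u=1.614834  f(a)=+1.496e-06  f'(a)=-3.611e+00  a ← 37.592415 − (+1.496e-06/-3.611e+00) = 37.592416
iter 5: u=1.614834  f(a)=+5.684e-14  f'(a)=-3.611e+00  a ← 37.592416 − (+5.684e-14/-3.611e+00) = 37.592416
converged: |Δa| < 1e-12 after 5 iterations
sag = a·(cosh(S/(2a)) − 1) = 37.592416·(cosh(1.614834) − 1) = 60.636108
T_max/T_min = cosh(S/(2a)) = 2.612988

a=37.592 sag=60.636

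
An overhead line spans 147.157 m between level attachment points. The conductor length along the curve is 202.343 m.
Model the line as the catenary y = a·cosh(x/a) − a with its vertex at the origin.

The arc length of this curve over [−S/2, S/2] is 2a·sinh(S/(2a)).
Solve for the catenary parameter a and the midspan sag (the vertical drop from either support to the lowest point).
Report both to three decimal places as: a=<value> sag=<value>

seed: a₀ = √(S³/(24(L−S))) = √(147.157³/(24·55.186)) = 49.051389
iter 1: u=1.500029  f(a)=+6.552e+00  f'(a)=-2.799e+00  a ← 49.051389 − (+6.552e+00/-2.799e+00) = 51.392309
iter 2: u=1.431703  f(a)=+4.982e-01  f'(a)=-2.388e+00  a ← 51.392309 − (+4.982e-01/-2.388e+00) = 51.600948
iter 3: u=1.425914  f(a)=+3.405e-03  f'(a)=-2.355e+00  a ← 51.600948 − (+3.405e-03/-2.355e+00) = 51.602394
iter 4: u=1.425874  f(a)=+1.614e-07  f'(a)=-2.355e+00  a ← 51.602394 − (+1.614e-07/-2.355e+00) = 51.602394
iter 5: u=1.425874  f(a)=+0.000e+00  f'(a)=-2.355e+00  a ← 51.602394 − (+0.000e+00/-2.355e+00) = 51.602394
converged: |Δa| < 1e-12 after 5 iterations
sag = a·(cosh(S/(2a)) − 1) = 51.602394·(cosh(1.425874) − 1) = 61.969079
T_max/T_min = cosh(S/(2a)) = 2.200895

a=51.602 sag=61.969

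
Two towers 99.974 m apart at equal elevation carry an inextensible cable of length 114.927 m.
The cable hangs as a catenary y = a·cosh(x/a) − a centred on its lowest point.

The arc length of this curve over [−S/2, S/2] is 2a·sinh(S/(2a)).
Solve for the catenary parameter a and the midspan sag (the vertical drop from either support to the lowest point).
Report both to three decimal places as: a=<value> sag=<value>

a=53.912 sag=24.882

seed: a₀ = √(S³/(24(L−S))) = √(99.974³/(24·14.953)) = 52.766807
iter 1: u=0.947319  f(a)=+6.855e-01  f'(a)=-6.193e-01  a ← 52.766807 − (+6.855e-01/-6.193e-01) = 53.873691
iter 2: u=0.927855  f(a)=+2.216e-02  f'(a)=-5.798e-01  a ← 53.873691 − (+2.216e-02/-5.798e-01) = 53.911914
iter 3: u=0.927198  f(a)=+2.488e-05  f'(a)=-5.785e-01  a ← 53.911914 − (+2.488e-05/-5.785e-01) = 53.911957
iter 4: u=0.927197  f(a)=+3.146e-11  f'(a)=-5.785e-01  a ← 53.911957 − (+3.146e-11/-5.785e-01) = 53.911957
iter 5: u=0.927197  f(a)=-1.421e-14  f'(a)=-5.785e-01  a ← 53.911957 − (-1.421e-14/-5.785e-01) = 53.911957
converged: |Δa| < 1e-12 after 5 iterations
sag = a·(cosh(S/(2a)) − 1) = 53.911957·(cosh(0.927197) − 1) = 24.882414
T_max/T_min = cosh(S/(2a)) = 1.461538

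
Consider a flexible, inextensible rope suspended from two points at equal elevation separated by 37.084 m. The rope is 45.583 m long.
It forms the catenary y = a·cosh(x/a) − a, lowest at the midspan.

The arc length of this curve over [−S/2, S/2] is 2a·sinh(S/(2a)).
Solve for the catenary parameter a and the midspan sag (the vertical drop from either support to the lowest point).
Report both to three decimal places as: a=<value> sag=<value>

seed: a₀ = √(S³/(24(L−S))) = √(37.084³/(24·8.499)) = 15.812128
iter 1: u=1.172644  f(a)=+6.038e-01  f'(a)=-1.230e+00  a ← 15.812128 − (+6.038e-01/-1.230e+00) = 16.302955
iter 2: u=1.137340  f(a)=+2.926e-02  f'(a)=-1.114e+00  a ← 16.302955 − (+2.926e-02/-1.114e+00) = 16.329225
iter 3: u=1.135510  f(a)=+7.642e-05  f'(a)=-1.108e+00  a ← 16.329225 − (+7.642e-05/-1.108e+00) = 16.329294
iter 4: u=1.135505  f(a)=+5.244e-10  f'(a)=-1.108e+00  a ← 16.329294 − (+5.244e-10/-1.108e+00) = 16.329294
iter 5: u=1.135505  f(a)=+0.000e+00  f'(a)=-1.108e+00  a ← 16.329294 − (+0.000e+00/-1.108e+00) = 16.329294
converged: |Δa| < 1e-12 after 5 iterations
sag = a·(cosh(S/(2a)) − 1) = 16.329294·(cosh(1.135505) − 1) = 11.708151
T_max/T_min = cosh(S/(2a)) = 1.717003

a=16.329 sag=11.708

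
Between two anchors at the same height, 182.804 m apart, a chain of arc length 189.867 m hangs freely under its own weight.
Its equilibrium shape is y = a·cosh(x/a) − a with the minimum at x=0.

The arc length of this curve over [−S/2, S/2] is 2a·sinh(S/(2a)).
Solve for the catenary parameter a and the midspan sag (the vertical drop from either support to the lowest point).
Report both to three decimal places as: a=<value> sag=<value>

a=190.926 sag=22.299

seed: a₀ = √(S³/(24(L−S))) = √(182.804³/(24·7.063)) = 189.835888
iter 1: u=0.481479  f(a)=+8.232e-02  f'(a)=-7.615e-02  a ← 189.835888 − (+8.232e-02/-7.615e-02) = 190.916915
iter 2: u=0.478753  f(a)=+7.085e-04  f'(a)=-7.485e-02  a ← 190.916915 − (+7.085e-04/-7.485e-02) = 190.926381
iter 3: u=0.478729  f(a)=+5.349e-08  f'(a)=-7.483e-02  a ← 190.926381 − (+5.349e-08/-7.483e-02) = 190.926381
iter 4: u=0.478729  f(a)=-2.842e-14  f'(a)=-7.483e-02  a ← 190.926381 − (-2.842e-14/-7.483e-02) = 190.926381
converged: |Δa| < 1e-12 after 4 iterations
sag = a·(cosh(S/(2a)) − 1) = 190.926381·(cosh(0.478729) − 1) = 22.299444
T_max/T_min = cosh(S/(2a)) = 1.116796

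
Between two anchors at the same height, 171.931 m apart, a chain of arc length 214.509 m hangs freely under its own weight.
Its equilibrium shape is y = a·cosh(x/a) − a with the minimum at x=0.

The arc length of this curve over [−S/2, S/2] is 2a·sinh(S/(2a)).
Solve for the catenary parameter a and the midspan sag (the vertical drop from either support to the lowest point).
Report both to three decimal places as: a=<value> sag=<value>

seed: a₀ = √(S³/(24(L−S))) = √(171.931³/(24·42.578)) = 70.523366
iter 1: u=1.218965  f(a)=+3.278e+00  f'(a)=-1.397e+00  a ← 70.523366 − (+3.278e+00/-1.397e+00) = 72.870006
iter 2: u=1.179710  f(a)=+1.707e-01  f'(a)=-1.255e+00  a ← 72.870006 − (+1.707e-01/-1.255e+00) = 73.006058
iter 3: u=1.177512  f(a)=+5.193e-04  f'(a)=-1.247e+00  a ← 73.006058 − (+5.193e-04/-1.247e+00) = 73.006474
iter 4: u=1.177505  f(a)=+4.839e-09  f'(a)=-1.247e+00  a ← 73.006474 − (+4.839e-09/-1.247e+00) = 73.006474
iter 5: u=1.177505  f(a)=+0.000e+00  f'(a)=-1.247e+00  a ← 73.006474 − (+0.000e+00/-1.247e+00) = 73.006474
converged: |Δa| < 1e-12 after 5 iterations
sag = a·(cosh(S/(2a)) − 1) = 73.006474·(cosh(1.177505) − 1) = 56.737401
T_max/T_min = cosh(S/(2a)) = 1.777156

a=73.006 sag=56.737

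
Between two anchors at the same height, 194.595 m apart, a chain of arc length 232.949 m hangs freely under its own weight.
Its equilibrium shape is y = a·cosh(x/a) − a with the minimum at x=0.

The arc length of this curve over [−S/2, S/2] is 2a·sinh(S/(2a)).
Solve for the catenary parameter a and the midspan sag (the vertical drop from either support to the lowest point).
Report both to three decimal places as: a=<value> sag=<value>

a=92.005 sag=56.424

seed: a₀ = √(S³/(24(L−S))) = √(194.595³/(24·38.354)) = 89.471880
iter 1: u=1.087465  f(a)=+2.333e+00  f'(a)=-9.631e-01  a ← 89.471880 − (+2.333e+00/-9.631e-01) = 91.893987
iter 2: u=1.058802  f(a)=+9.808e-02  f'(a)=-8.837e-01  a ← 91.893987 − (+9.808e-02/-8.837e-01) = 92.004981
iter 3: u=1.057524  f(a)=+1.902e-04  f'(a)=-8.802e-01  a ← 92.004981 − (+1.902e-04/-8.802e-01) = 92.005197
iter 4: u=1.057522  f(a)=+7.188e-10  f'(a)=-8.802e-01  a ← 92.005197 − (+7.188e-10/-8.802e-01) = 92.005197
iter 5: u=1.057522  f(a)=+0.000e+00  f'(a)=-8.802e-01  a ← 92.005197 − (+0.000e+00/-8.802e-01) = 92.005197
converged: |Δa| < 1e-12 after 5 iterations
sag = a·(cosh(S/(2a)) − 1) = 92.005197·(cosh(1.057522) − 1) = 56.424131
T_max/T_min = cosh(S/(2a)) = 1.613271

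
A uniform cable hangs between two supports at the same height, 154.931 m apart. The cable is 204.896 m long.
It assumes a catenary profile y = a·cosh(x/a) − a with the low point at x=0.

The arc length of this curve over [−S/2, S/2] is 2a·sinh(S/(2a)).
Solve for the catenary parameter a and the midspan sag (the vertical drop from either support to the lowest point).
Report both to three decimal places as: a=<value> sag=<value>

a=58.205 sag=59.623

seed: a₀ = √(S³/(24(L−S))) = √(154.931³/(24·49.965)) = 55.688936
iter 1: u=1.391039  f(a)=+5.063e+00  f'(a)=-2.167e+00  a ← 55.688936 − (+5.063e+00/-2.167e+00) = 58.025807
iter 2: u=1.335018  f(a)=+3.361e-01  f'(a)=-1.888e+00  a ← 58.025807 − (+3.361e-01/-1.888e+00) = 58.203880
iter 3: u=1.330934  f(a)=+1.714e-03  f'(a)=-1.868e+00  a ← 58.203880 − (+1.714e-03/-1.868e+00) = 58.204797
iter 4: u=1.330913  f(a)=+4.511e-08  f'(a)=-1.868e+00  a ← 58.204797 − (+4.511e-08/-1.868e+00) = 58.204797
iter 5: u=1.330913  f(a)=-2.842e-14  f'(a)=-1.868e+00  a ← 58.204797 − (-2.842e-14/-1.868e+00) = 58.204797
converged: |Δa| < 1e-12 after 5 iterations
sag = a·(cosh(S/(2a)) − 1) = 58.204797·(cosh(1.330913) − 1) = 59.623006
T_max/T_min = cosh(S/(2a)) = 2.024366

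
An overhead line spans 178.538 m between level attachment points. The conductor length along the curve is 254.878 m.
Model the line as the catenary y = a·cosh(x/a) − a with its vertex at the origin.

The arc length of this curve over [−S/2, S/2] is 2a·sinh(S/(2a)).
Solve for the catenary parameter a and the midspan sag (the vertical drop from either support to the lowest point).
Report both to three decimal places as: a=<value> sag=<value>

seed: a₀ = √(S³/(24(L−S))) = √(178.538³/(24·76.340)) = 55.733241
iter 1: u=1.601719  f(a)=+1.041e+01  f'(a)=-3.510e+00  a ← 55.733241 − (+1.041e+01/-3.510e+00) = 58.699905
iter 2: u=1.520769  f(a)=+8.892e-01  f'(a)=-2.934e+00  a ← 58.699905 − (+8.892e-01/-2.934e+00) = 59.002985
iter 3: u=1.512957  f(a)=+7.822e-03  f'(a)=-2.882e+00  a ← 59.002985 − (+7.822e-03/-2.882e+00) = 59.005699
iter 4: u=1.512888  f(a)=+6.170e-07  f'(a)=-2.882e+00  a ← 59.005699 − (+6.170e-07/-2.882e+00) = 59.005699
iter 5: u=1.512888  f(a)=-5.684e-14  f'(a)=-2.882e+00  a ← 59.005699 − (-5.684e-14/-2.882e+00) = 59.005699
converged: |Δa| < 1e-12 after 5 iterations
sag = a·(cosh(S/(2a)) − 1) = 59.005699·(cosh(1.512888) − 1) = 81.430661
T_max/T_min = cosh(S/(2a)) = 2.380047

a=59.006 sag=81.431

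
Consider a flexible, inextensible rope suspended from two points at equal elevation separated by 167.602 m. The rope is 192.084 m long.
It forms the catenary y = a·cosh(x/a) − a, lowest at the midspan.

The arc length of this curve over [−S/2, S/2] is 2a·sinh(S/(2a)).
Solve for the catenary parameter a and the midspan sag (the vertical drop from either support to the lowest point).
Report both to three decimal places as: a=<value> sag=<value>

a=91.412 sag=41.178

seed: a₀ = √(S³/(24(L−S))) = √(167.602³/(24·24.482)) = 89.513745
iter 1: u=0.936180  f(a)=+1.096e+00  f'(a)=-5.965e-01  a ← 89.513745 − (+1.096e+00/-5.965e-01) = 91.350404
iter 2: u=0.917358  f(a)=+3.462e-02  f'(a)=-5.593e-01  a ← 91.350404 − (+3.462e-02/-5.593e-01) = 91.412312
iter 3: u=0.916736  f(a)=+3.709e-05  f'(a)=-5.581e-01  a ← 91.412312 − (+3.709e-05/-5.581e-01) = 91.412378
iter 4: u=0.916736  f(a)=+4.275e-11  f'(a)=-5.581e-01  a ← 91.412378 − (+4.275e-11/-5.581e-01) = 91.412378
converged: |Δa| < 1e-12 after 4 iterations
sag = a·(cosh(S/(2a)) − 1) = 91.412378·(cosh(0.916736) − 1) = 41.178303
T_max/T_min = cosh(S/(2a)) = 1.450467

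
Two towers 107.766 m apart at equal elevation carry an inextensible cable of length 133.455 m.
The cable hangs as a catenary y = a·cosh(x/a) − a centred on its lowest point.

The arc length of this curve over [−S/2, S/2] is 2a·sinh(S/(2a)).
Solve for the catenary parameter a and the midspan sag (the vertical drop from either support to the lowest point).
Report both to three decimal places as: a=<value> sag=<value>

a=46.585 sag=34.795

seed: a₀ = √(S³/(24(L−S))) = √(107.766³/(24·25.689)) = 45.055045
iter 1: u=1.195937  f(a)=+1.901e+00  f'(a)=-1.312e+00  a ← 45.055045 − (+1.901e+00/-1.312e+00) = 46.503928
iter 2: u=1.158676  f(a)=+9.555e-02  f'(a)=-1.183e+00  a ← 46.503928 − (+9.555e-02/-1.183e+00) = 46.584688
iter 3: u=1.156668  f(a)=+2.697e-04  f'(a)=-1.176e+00  a ← 46.584688 − (+2.697e-04/-1.176e+00) = 46.584917
iter 4: u=1.156662  f(a)=+2.162e-09  f'(a)=-1.176e+00  a ← 46.584917 − (+2.162e-09/-1.176e+00) = 46.584917
iter 5: u=1.156662  f(a)=+2.842e-14  f'(a)=-1.176e+00  a ← 46.584917 − (+2.842e-14/-1.176e+00) = 46.584917
converged: |Δa| < 1e-12 after 5 iterations
sag = a·(cosh(S/(2a)) − 1) = 46.584917·(cosh(1.156662) − 1) = 34.795140
T_max/T_min = cosh(S/(2a)) = 1.746919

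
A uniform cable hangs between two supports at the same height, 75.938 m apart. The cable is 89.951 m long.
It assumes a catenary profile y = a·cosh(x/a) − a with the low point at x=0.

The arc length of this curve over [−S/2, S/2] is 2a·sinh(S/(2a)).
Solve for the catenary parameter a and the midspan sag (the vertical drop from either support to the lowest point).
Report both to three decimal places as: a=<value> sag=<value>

seed: a₀ = √(S³/(24(L−S))) = √(75.938³/(24·14.013)) = 36.084239
iter 1: u=1.052232  f(a)=+7.965e-01  f'(a)=-8.661e-01  a ← 36.084239 − (+7.965e-01/-8.661e-01) = 37.003854
iter 2: u=1.026082  f(a)=+3.147e-02  f'(a)=-7.989e-01  a ← 37.003854 − (+3.147e-02/-7.989e-01) = 37.043239
iter 3: u=1.024991  f(a)=+5.358e-05  f'(a)=-7.962e-01  a ← 37.043239 − (+5.358e-05/-7.962e-01) = 37.043306
iter 4: u=1.024990  f(a)=+1.559e-10  f'(a)=-7.962e-01  a ← 37.043306 − (+1.559e-10/-7.962e-01) = 37.043306
iter 5: u=1.024990  f(a)=+0.000e+00  f'(a)=-7.962e-01  a ← 37.043306 − (+0.000e+00/-7.962e-01) = 37.043306
converged: |Δa| < 1e-12 after 5 iterations
sag = a·(cosh(S/(2a)) − 1) = 37.043306·(cosh(1.024990) − 1) = 21.223341
T_max/T_min = cosh(S/(2a)) = 1.572933

a=37.043 sag=21.223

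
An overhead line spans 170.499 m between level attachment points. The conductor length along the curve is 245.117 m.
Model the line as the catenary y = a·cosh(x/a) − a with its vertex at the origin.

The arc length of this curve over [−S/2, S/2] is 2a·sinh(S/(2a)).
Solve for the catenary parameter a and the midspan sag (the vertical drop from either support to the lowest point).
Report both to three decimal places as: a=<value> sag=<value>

a=55.764 sag=78.884

seed: a₀ = √(S³/(24(L−S))) = √(170.499³/(24·74.618)) = 52.608429
iter 1: u=1.620453  f(a)=+1.043e+01  f'(a)=-3.655e+00  a ← 52.608429 − (+1.043e+01/-3.655e+00) = 55.462685
iter 2: u=1.537060  f(a)=+9.092e-01  f'(a)=-3.043e+00  a ← 55.462685 − (+9.092e-01/-3.043e+00) = 55.761429
iter 3: u=1.528826  f(a)=+8.362e-03  f'(a)=-2.988e+00  a ← 55.761429 − (+8.362e-03/-2.988e+00) = 55.764228
iter 4: u=1.528749  f(a)=+7.216e-07  f'(a)=-2.987e+00  a ← 55.764228 − (+7.216e-07/-2.987e+00) = 55.764228
iter 5: u=1.528749  f(a)=+0.000e+00  f'(a)=-2.987e+00  a ← 55.764228 − (+0.000e+00/-2.987e+00) = 55.764228
converged: |Δa| < 1e-12 after 5 iterations
sag = a·(cosh(S/(2a)) − 1) = 55.764228·(cosh(1.528749) − 1) = 78.884333
T_max/T_min = cosh(S/(2a)) = 2.414605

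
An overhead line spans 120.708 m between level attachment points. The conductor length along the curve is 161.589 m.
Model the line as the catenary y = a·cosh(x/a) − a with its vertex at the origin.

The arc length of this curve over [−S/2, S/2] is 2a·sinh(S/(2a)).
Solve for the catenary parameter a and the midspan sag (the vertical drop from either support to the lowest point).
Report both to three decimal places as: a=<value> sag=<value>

a=44.341 sag=47.821

seed: a₀ = √(S³/(24(L−S))) = √(120.708³/(24·40.881)) = 42.338718
iter 1: u=1.425504  f(a)=+4.360e+00  f'(a)=-2.353e+00  a ← 42.338718 − (+4.360e+00/-2.353e+00) = 44.191724
iter 2: u=1.365731  f(a)=+3.026e-01  f'(a)=-2.037e+00  a ← 44.191724 − (+3.026e-01/-2.037e+00) = 44.340284
iter 3: u=1.361155  f(a)=+1.698e-03  f'(a)=-2.014e+00  a ← 44.340284 − (+1.698e-03/-2.014e+00) = 44.341126
iter 4: u=1.361129  f(a)=+5.409e-08  f'(a)=-2.014e+00  a ← 44.341126 − (+5.409e-08/-2.014e+00) = 44.341126
iter 5: u=1.361129  f(a)=+0.000e+00  f'(a)=-2.014e+00  a ← 44.341126 − (+0.000e+00/-2.014e+00) = 44.341126
converged: |Δa| < 1e-12 after 5 iterations
sag = a·(cosh(S/(2a)) − 1) = 44.341126·(cosh(1.361129) − 1) = 47.821158
T_max/T_min = cosh(S/(2a)) = 2.078483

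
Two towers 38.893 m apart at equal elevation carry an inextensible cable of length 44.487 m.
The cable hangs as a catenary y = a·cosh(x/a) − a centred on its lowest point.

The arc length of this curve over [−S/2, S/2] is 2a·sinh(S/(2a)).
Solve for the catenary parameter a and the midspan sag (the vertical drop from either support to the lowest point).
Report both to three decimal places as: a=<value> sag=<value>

seed: a₀ = √(S³/(24(L−S))) = √(38.893³/(24·5.594)) = 20.933426
iter 1: u=0.928969  f(a)=+2.464e-01  f'(a)=-5.820e-01  a ← 20.933426 − (+2.464e-01/-5.820e-01) = 21.356770
iter 2: u=0.910554  f(a)=+7.673e-03  f'(a)=-5.463e-01  a ← 21.356770 − (+7.673e-03/-5.463e-01) = 21.370815
iter 3: u=0.909956  f(a)=+7.971e-06  f'(a)=-5.451e-01  a ← 21.370815 − (+7.971e-06/-5.451e-01) = 21.370830
iter 4: u=0.909955  f(a)=+8.619e-12  f'(a)=-5.451e-01  a ← 21.370830 − (+8.619e-12/-5.451e-01) = 21.370830
converged: |Δa| < 1e-12 after 4 iterations
sag = a·(cosh(S/(2a)) − 1) = 21.370830·(cosh(0.909955) − 1) = 9.475331
T_max/T_min = cosh(S/(2a)) = 1.443377

a=21.371 sag=9.475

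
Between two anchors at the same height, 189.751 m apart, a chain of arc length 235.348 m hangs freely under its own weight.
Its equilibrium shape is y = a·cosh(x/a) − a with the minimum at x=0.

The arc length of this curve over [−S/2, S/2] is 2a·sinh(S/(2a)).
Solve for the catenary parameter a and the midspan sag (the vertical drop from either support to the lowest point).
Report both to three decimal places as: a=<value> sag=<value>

a=81.717 sag=61.548

seed: a₀ = √(S³/(24(L−S))) = √(189.751³/(24·45.597)) = 79.013692
iter 1: u=1.200748  f(a)=+3.402e+00  f'(a)=-1.329e+00  a ← 79.013692 − (+3.402e+00/-1.329e+00) = 81.572971
iter 2: u=1.163075  f(a)=+1.723e-01  f'(a)=-1.198e+00  a ← 81.572971 − (+1.723e-01/-1.198e+00) = 81.716810
iter 3: u=1.161028  f(a)=+4.940e-04  f'(a)=-1.191e+00  a ← 81.716810 − (+4.940e-04/-1.191e+00) = 81.717224
iter 4: u=1.161022  f(a)=+4.087e-09  f'(a)=-1.191e+00  a ← 81.717224 − (+4.087e-09/-1.191e+00) = 81.717224
iter 5: u=1.161022  f(a)=+2.842e-14  f'(a)=-1.191e+00  a ← 81.717224 − (+2.842e-14/-1.191e+00) = 81.717224
converged: |Δa| < 1e-12 after 5 iterations
sag = a·(cosh(S/(2a)) − 1) = 81.717224·(cosh(1.161022) − 1) = 61.547827
T_max/T_min = cosh(S/(2a)) = 1.753181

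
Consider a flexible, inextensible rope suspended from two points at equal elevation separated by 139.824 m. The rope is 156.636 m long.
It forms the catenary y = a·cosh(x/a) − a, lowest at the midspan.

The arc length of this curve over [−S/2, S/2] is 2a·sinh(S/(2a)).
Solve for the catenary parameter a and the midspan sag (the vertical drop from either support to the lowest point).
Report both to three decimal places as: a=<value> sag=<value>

a=83.756 sag=30.912

seed: a₀ = √(S³/(24(L−S))) = √(139.824³/(24·16.812)) = 82.310885
iter 1: u=0.849365  f(a)=+6.169e-01  f'(a)=-4.387e-01  a ← 82.310885 − (+6.169e-01/-4.387e-01) = 83.717068
iter 2: u=0.835099  f(a)=+1.617e-02  f'(a)=-4.160e-01  a ← 83.717068 − (+1.617e-02/-4.160e-01) = 83.755924
iter 3: u=0.834711  f(a)=+1.176e-05  f'(a)=-4.154e-01  a ← 83.755924 − (+1.176e-05/-4.154e-01) = 83.755953
iter 4: u=0.834711  f(a)=+6.224e-12  f'(a)=-4.154e-01  a ← 83.755953 − (+6.224e-12/-4.154e-01) = 83.755953
converged: |Δa| < 1e-12 after 4 iterations
sag = a·(cosh(S/(2a)) − 1) = 83.755953·(cosh(0.834711) − 1) = 30.912128
T_max/T_min = cosh(S/(2a)) = 1.369074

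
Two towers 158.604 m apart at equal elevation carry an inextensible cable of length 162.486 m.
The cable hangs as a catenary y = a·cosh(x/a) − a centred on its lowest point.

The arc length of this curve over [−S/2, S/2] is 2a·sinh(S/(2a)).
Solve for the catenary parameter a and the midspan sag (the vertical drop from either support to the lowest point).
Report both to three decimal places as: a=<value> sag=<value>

a=207.692 sag=15.325

seed: a₀ = √(S³/(24(L−S))) = √(158.604³/(24·3.882)) = 206.936842
iter 1: u=0.383218  f(a)=+2.860e-02  f'(a)=-3.807e-02  a ← 206.936842 − (+2.860e-02/-3.807e-02) = 207.688162
iter 2: u=0.381832  f(a)=+1.565e-04  f'(a)=-3.766e-02  a ← 207.688162 − (+1.565e-04/-3.766e-02) = 207.692319
iter 3: u=0.381824  f(a)=+4.745e-09  f'(a)=-3.765e-02  a ← 207.692319 − (+4.745e-09/-3.765e-02) = 207.692319
iter 4: u=0.381824  f(a)=-2.842e-14  f'(a)=-3.765e-02  a ← 207.692319 − (-2.842e-14/-3.765e-02) = 207.692319
converged: |Δa| < 1e-12 after 4 iterations
sag = a·(cosh(S/(2a)) − 1) = 207.692319·(cosh(0.381824) − 1) = 15.324551
T_max/T_min = cosh(S/(2a)) = 1.073785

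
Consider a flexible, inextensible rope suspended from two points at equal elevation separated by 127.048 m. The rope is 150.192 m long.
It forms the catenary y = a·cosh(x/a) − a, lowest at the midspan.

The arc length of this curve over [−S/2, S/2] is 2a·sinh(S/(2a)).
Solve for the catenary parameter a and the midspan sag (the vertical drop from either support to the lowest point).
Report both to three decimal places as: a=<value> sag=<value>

seed: a₀ = √(S³/(24(L−S))) = √(127.048³/(24·23.144)) = 60.761281
iter 1: u=1.045468  f(a)=+1.298e+00  f'(a)=-8.484e-01  a ← 60.761281 − (+1.298e+00/-8.484e-01) = 62.291538
iter 2: u=1.019785  f(a)=+5.066e-02  f'(a)=-7.833e-01  a ← 62.291538 − (+5.066e-02/-7.833e-01) = 62.356213
iter 3: u=1.018728  f(a)=+8.409e-05  f'(a)=-7.807e-01  a ← 62.356213 − (+8.409e-05/-7.807e-01) = 62.356320
iter 4: u=1.018726  f(a)=+2.325e-10  f'(a)=-7.807e-01  a ← 62.356320 − (+2.325e-10/-7.807e-01) = 62.356320
iter 5: u=1.018726  f(a)=+2.842e-14  f'(a)=-7.807e-01  a ← 62.356320 − (+2.842e-14/-7.807e-01) = 62.356320
converged: |Δa| < 1e-12 after 5 iterations
sag = a·(cosh(S/(2a)) − 1) = 62.356320·(cosh(1.018726) − 1) = 35.253720
T_max/T_min = cosh(S/(2a)) = 1.565359

a=62.356 sag=35.254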